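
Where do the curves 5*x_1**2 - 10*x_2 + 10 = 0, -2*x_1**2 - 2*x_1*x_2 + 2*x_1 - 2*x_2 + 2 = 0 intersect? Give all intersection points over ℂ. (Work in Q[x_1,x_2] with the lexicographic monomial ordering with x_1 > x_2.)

Compute a lex Gröbner basis by Buchberger's algorithm.
f_1 = 5*x_1**2 - 10*x_2 + 10, LT = x_1**2.
f_2 = -2*x_1**2 - 2*x_1*x_2 + 2*x_1 - 2*x_2 + 2, LT = x_1**2.

S(f_1,f_2): lcm = x_1**2. S = -x_1*x_2 + x_1 - 3*x_2 + 3.
  leading term x_1*x_2: no divisor's leading term divides it; move -x_1*x_2 to the remainder.
  leading term x_1: no divisor's leading term divides it; move x_1 to the remainder.
  leading term x_2: no divisor's leading term divides it; move -3*x_2 to the remainder.
  leading term 1: no divisor's leading term divides it; move 3 to the remainder.
  remainder -x_1*x_2 + x_1 - 3*x_2 + 3 ≠ 0; add h_3 = -x_1*x_2 + x_1 - 3*x_2 + 3 to the basis.

S(f_1,h_3): lcm = x_1**2*x_2. S = x_1**2 - 3*x_1*x_2 + 3*x_1 - 2*x_2**2 + 2*x_2.
  leading term x_1**2: subtract (1/5)·f_1 from x_1**2 - 3*x_1*x_2 + 3*x_1 - 2*x_2**2 + 2*x_2 → -3*x_1*x_2 + 3*x_1 - 2*x_2**2 + 4*x_2 - 2
  leading term x_1*x_2: subtract (3)·h_3 from -3*x_1*x_2 + 3*x_1 - 2*x_2**2 + 4*x_2 - 2 → -2*x_2**2 + 13*x_2 - 11
  leading term x_2**2: no divisor's leading term divides it; move -2*x_2**2 to the remainder.
  leading term x_2: no divisor's leading term divides it; move 13*x_2 to the remainder.
  leading term 1: no divisor's leading term divides it; move -11 to the remainder.
  remainder -2*x_2**2 + 13*x_2 - 11 ≠ 0; add h_4 = -2*x_2**2 + 13*x_2 - 11 to the basis.

The other S-polynomials (S(f_2,h_3), S(f_1,h_4), S(f_2,h_4), S(h_3,h_4)) all reduce to 0 modulo the current basis, so we have a Gröbner basis.
Inter-reduce: drop elements whose leading term is divisible by another's, tail-reduce, and make monic.
Reduced Gröbner basis: {x_1**2 - 2*x_2 + 2, x_1*x_2 - x_1 + 3*x_2 - 3, x_2**2 - 13/2*x_2 + 11/2}.

From the last basis element, x_2**2 - 13/2*x_2 + 11/2 = 0, so x_2 takes values in {1, 11/2}. Each choice, substituted upward through the basis, yields the corresponding point(s) of the solution set.
  x_2 = 1: the earlier basis element becomes x_1**2 = 0, giving x_1 = 0 — point (0, 1).
  x_2 = 11/2: the earlier basis elements become x_1**2 - 9 = 0; 9/2*x_1 + 27/2 = 0, giving x_1 = -3 — point (-3, 11/2).

{(0, 1), (-3, 11/2)}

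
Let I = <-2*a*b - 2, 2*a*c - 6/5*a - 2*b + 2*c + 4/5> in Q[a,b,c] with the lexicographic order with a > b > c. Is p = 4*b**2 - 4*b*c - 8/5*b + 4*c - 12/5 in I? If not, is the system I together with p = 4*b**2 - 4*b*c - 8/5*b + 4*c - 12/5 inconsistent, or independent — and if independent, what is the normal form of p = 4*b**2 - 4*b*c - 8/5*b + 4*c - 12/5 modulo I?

First compute the reduced Gröbner basis of I by Buchberger's algorithm.
f_1 = -2*a*b - 2, LT = a*b.
f_2 = 2*a*c - 6/5*a - 2*b + 2*c + 4/5, LT = a*c.

S(f_1,f_2): lcm = a*b*c. S = 3/5*a*b + b**2 - b*c - 2/5*b + c.
  leading term a*b: subtract (-3/10)·f_1 from 3/5*a*b + b**2 - b*c - 2/5*b + c → b**2 - b*c - 2/5*b + c - 3/5
  leading term b**2: no divisor's leading term divides it; move b**2 to the remainder.
  leading term b*c: no divisor's leading term divides it; move -b*c to the remainder.
  leading term b: no divisor's leading term divides it; move -2/5*b to the remainder.
  leading term c: no divisor's leading term divides it; move c to the remainder.
  leading term 1: no divisor's leading term divides it; move -3/5 to the remainder.
  remainder b**2 - b*c - 2/5*b + c - 3/5 ≠ 0; add h_3 = b**2 - b*c - 2/5*b + c - 3/5 to the basis.

The other S-polynomials (S(f_1,h_3), S(f_2,h_3)) all reduce to 0 modulo the current basis, so we have a Gröbner basis.
Inter-reduce: drop elements whose leading term is divisible by another's, tail-reduce, and make monic.
Reduced Gröbner basis: {a*b + 1, a*c - 3/5*a - b + c + 2/5, b**2 - b*c - 2/5*b + c - 3/5}.
Label its elements g_1 = a*b + 1, g_2 = a*c - 3/5*a - b + c + 2/5, g_3 = b**2 - b*c - 2/5*b + c - 3/5.

Reduce p = 4*b**2 - 4*b*c - 8/5*b + 4*c - 12/5 modulo G:
  leading term b**2: subtract (4)·g_3 from 4*b**2 - 4*b*c - 8/5*b + 4*c - 12/5 → 0
  normal form = 0.
Since the normal form is 0, p ∈ I.

4*b**2 - 4*b*c - 8/5*b + 4*c - 12/5 lies in I (it reduces to 0).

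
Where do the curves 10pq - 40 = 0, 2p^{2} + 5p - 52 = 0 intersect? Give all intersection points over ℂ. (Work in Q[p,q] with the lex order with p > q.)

{(-13/2, -8/13), (4, 1)}

Compute a lex Gröbner basis by Buchberger's algorithm.
f_1 = 10pq - 40, LT = pq.
f_2 = 2p^{2} + 5p - 52, LT = p^{2}.

S(f_1,f_2): lcm = p^{2}q. S = -\tfrac{5}{2}pq - 4p + 26q.
  reduce S modulo (f_1, f_2):
  remainder -4p + 26q - 10 ≠ 0; add h_3 = -4p + 26q - 10 to the basis.

S(f_1,h_3): lcm = pq. S = \tfrac{13}{2}q^{2} - \tfrac{5}{2}q - 4.
  reduce S modulo (f_1, f_2, h_3):
  remainder \tfrac{13}{2}q^{2} - \tfrac{5}{2}q - 4 ≠ 0; add h_4 = \tfrac{13}{2}q^{2} - \tfrac{5}{2}q - 4 to the basis.

The other S-polynomials (S(f_2,h_3), S(f_1,h_4), S(f_2,h_4), S(h_3,h_4)) all reduce to 0 modulo the current basis, so we have a Gröbner basis.
Inter-reduce: drop elements whose leading term is divisible by another's, tail-reduce, and make monic.
Reduced Gröbner basis: {p - \tfrac{13}{2}q + \tfrac{5}{2}, q^{2} - \tfrac{5}{13}q - \tfrac{8}{13}}.

A lex Gröbner basis eliminates variables successively. Here q^{2} - \tfrac{5}{13}q - \tfrac{8}{13} depends only on q, with roots {-8/13, 1}; lifting each root through the earlier basis elements recovers the full solutions.
  q = -8/13: the earlier basis element becomes p + \tfrac{13}{2} = 0, giving p = -13/2 — point (-13/2, -8/13).
  q = 1: the earlier basis element becomes p - 4 = 0, giving p = 4 — point (4, 1).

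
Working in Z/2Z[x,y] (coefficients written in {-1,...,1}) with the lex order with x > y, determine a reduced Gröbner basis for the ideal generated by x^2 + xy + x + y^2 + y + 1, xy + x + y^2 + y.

f_1 = x^2 + xy + x + y^2 + y + 1, LT = x^2.
f_2 = xy + x + y^2 + y, LT = xy.

S(f_1,f_2): lcm = x^2y. S = x^2 + y^3 + y^2 + y.
  reduce S modulo (f_1, f_2):
  remainder y^3 + y^2 + y + 1 ≠ 0; add g_3 = y^3 + y^2 + y + 1 to the basis.

The other S-polynomials (S(f_1,g_3), S(f_2,g_3)) all reduce to 0 modulo the current basis, so we have a Gröbner basis.

G = {x^2 + 1, xy + x + y^2 + y, y^3 + y^2 + y + 1}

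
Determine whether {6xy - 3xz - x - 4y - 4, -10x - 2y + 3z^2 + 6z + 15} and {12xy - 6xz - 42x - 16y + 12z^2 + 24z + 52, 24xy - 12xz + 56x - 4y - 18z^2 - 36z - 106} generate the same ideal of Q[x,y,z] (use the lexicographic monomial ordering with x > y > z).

Equality of ideals is decidable: compute both reduced Gröbner bases (unique for the ordering) and check whether they agree.
Buchberger on the first generating set:
f_1 = 6xy - 3xz - x - 4y - 4, LT = xy.
f_2 = -10x - 2y + 3z^2 + 6z + 15, LT = x.

S(f_1,f_2): lcm = xy. S = -1/2xz - 1/6x - 1/5y^2 + 3/10yz^2 + 3/5yz + 5/6y - 2/3.
  leading term xz: subtract (1/20z)·f_2 from -1/2xz - 1/6x - 1/5y^2 + 3/10yz^2 + 3/5yz + 5/6y - 2/3 → -1/6x - 1/5y^2 + 3/10yz^2 + 7/10yz + 5/6y - 3/20z^3 - 3/10z^2 - 3/4z - 2/3
  leading term x: subtract (1/60)·f_2 from -1/6x - 1/5y^2 + 3/10yz^2 + 7/10yz + 5/6y - 3/20z^3 - 3/10z^2 - 3/4z - 2/3 → -1/5y^2 + 3/10yz^2 + 7/10yz + 13/15y - 3/20z^3 - 7/20z^2 - 17/20z - 11/12
  leading term y^2: no divisor's leading term divides it; move -1/5y^2 to the remainder.
  leading term yz^2: no divisor's leading term divides it; move 3/10yz^2 to the remainder.
  leading term yz: no divisor's leading term divides it; move 7/10yz to the remainder.
  leading term y: no divisor's leading term divides it; move 13/15y to the remainder.
  leading term z^3: no divisor's leading term divides it; move -3/20z^3 to the remainder.
  leading term z^2: no divisor's leading term divides it; move -7/20z^2 to the remainder.
  leading term z: no divisor's leading term divides it; move -17/20z to the remainder.
  leading term 1: no divisor's leading term divides it; move -11/12 to the remainder.
  remainder -1/5y^2 + 3/10yz^2 + 7/10yz + 13/15y - 3/20z^3 - 7/20z^2 - 17/20z - 11/12 ≠ 0; add g_3 = -1/5y^2 + 3/10yz^2 + 7/10yz + 13/15y - 3/20z^3 - 7/20z^2 - 17/20z - 11/12 to the basis.

The other S-polynomials (S(f_1,g_3), S(f_2,g_3)) all reduce to 0 modulo the current basis, so we have a Gröbner basis.
Inter-reduce: drop elements whose leading term is divisible by another's, tail-reduce, and make monic.
Reduced Gröbner basis: {x + 1/5y - 3/10z^2 - 3/5z - 3/2, y^2 - 3/2yz^2 - 7/2yz - 13/3y + 3/4z^3 + 7/4z^2 + 17/4z + 55/12}.

Buchberger on the second generating set:
h_1 = 12xy - 6xz - 42x - 16y + 12z^2 + 24z + 52, LT = xy.
h_2 = 24xy - 12xz + 56x - 4y - 18z^2 - 36z - 106, LT = xy.

S(h_1,h_2): lcm = xy. S = -35/6x - 7/6y + 7/4z^2 + 7/2z + 35/4.
  leading term x: no divisor's leading term divides it; move -35/6x to the remainder.
  leading term y: no divisor's leading term divides it; move -7/6y to the remainder.
  leading term z^2: no divisor's leading term divides it; move 7/4z^2 to the remainder.
  leading term z: no divisor's leading term divides it; move 7/2z to the remainder.
  leading term 1: no divisor's leading term divides it; move 35/4 to the remainder.
  remainder -35/6x - 7/6y + 7/4z^2 + 7/2z + 35/4 ≠ 0; add k_3 = -35/6x - 7/6y + 7/4z^2 + 7/2z + 35/4 to the basis.

S(h_1,k_3): lcm = xy. S = -1/2xz - 7/2x - 1/5y^2 + 3/10yz^2 + 3/5yz + 1/6y + z^2 + 2z + 13/3.
  leading term xz: subtract (3/35z)·k_3 from -1/2xz - 7/2x - 1/5y^2 + 3/10yz^2 + 3/5yz + 1/6y + z^2 + 2z + 13/3 → -7/2x - 1/5y^2 + 3/10yz^2 + 7/10yz + 1/6y - 3/20z^3 + 7/10z^2 + 5/4z + 13/3
  leading term x: subtract (3/5)·k_3 from -7/2x - 1/5y^2 + 3/10yz^2 + 7/10yz + 1/6y - 3/20z^3 + 7/10z^2 + 5/4z + 13/3 → -1/5y^2 + 3/10yz^2 + 7/10yz + 13/15y - 3/20z^3 - 7/20z^2 - 17/20z - 11/12
  leading term y^2: no divisor's leading term divides it; move -1/5y^2 to the remainder.
  leading term yz^2: no divisor's leading term divides it; move 3/10yz^2 to the remainder.
  leading term yz: no divisor's leading term divides it; move 7/10yz to the remainder.
  leading term y: no divisor's leading term divides it; move 13/15y to the remainder.
  leading term z^3: no divisor's leading term divides it; move -3/20z^3 to the remainder.
  leading term z^2: no divisor's leading term divides it; move -7/20z^2 to the remainder.
  leading term z: no divisor's leading term divides it; move -17/20z to the remainder.
  leading term 1: no divisor's leading term divides it; move -11/12 to the remainder.
  remainder -1/5y^2 + 3/10yz^2 + 7/10yz + 13/15y - 3/20z^3 - 7/20z^2 - 17/20z - 11/12 ≠ 0; add k_4 = -1/5y^2 + 3/10yz^2 + 7/10yz + 13/15y - 3/20z^3 - 7/20z^2 - 17/20z - 11/12 to the basis.

The other S-polynomials (S(h_2,k_3), S(h_1,k_4), S(h_2,k_4), S(k_3,k_4)) all reduce to 0 modulo the current basis, so we have a Gröbner basis.
Inter-reduce: drop elements whose leading term is divisible by another's, tail-reduce, and make monic.
Reduced Gröbner basis: {x + 1/5y - 3/10z^2 - 3/5z - 3/2, y^2 - 3/2yz^2 - 7/2yz - 13/3y + 3/4z^3 + 7/4z^2 + 17/4z + 55/12}.

Same reduced basis, so the two generating sets span the same ideal.

Yes, the ideals are equal.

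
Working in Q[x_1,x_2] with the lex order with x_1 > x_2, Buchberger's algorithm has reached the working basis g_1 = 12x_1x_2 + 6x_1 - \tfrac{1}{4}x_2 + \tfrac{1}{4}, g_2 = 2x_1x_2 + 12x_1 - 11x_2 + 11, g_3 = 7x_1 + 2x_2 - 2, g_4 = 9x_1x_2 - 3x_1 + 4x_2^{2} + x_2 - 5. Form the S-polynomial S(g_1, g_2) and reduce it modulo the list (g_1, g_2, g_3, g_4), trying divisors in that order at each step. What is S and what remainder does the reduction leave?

lcm(LM(g_1), LM(g_2)) = x_1x_2.
S = (lcm/LT(g_1))·g_1 − (lcm/LT(g_2))·g_2 = -\tfrac{11}{2}x_1 + \tfrac{263}{48}x_2 - \tfrac{263}{48}.
Reduce S modulo (g_1, g_2, g_3, g_4) in that order:
  leading term x_1: subtract (-\tfrac{11}{14})·g_3 from -\tfrac{11}{2}x_1 + \tfrac{263}{48}x_2 - \tfrac{263}{48} → \tfrac{2369}{336}x_2 - \tfrac{2369}{336}
  leading term x_2: no divisor's leading term divides it; move \tfrac{2369}{336}x_2 to the remainder.
  leading term 1: no divisor's leading term divides it; move -\tfrac{2369}{336} to the remainder.
The remainder \tfrac{2369}{336}x_2 - \tfrac{2369}{336} is nonzero, so it would be added as the next basis element.

S(g_1, g_2) = -\tfrac{11}{2}x_1 + \tfrac{263}{48}x_2 - \tfrac{263}{48}; remainder on division = \tfrac{2369}{336}x_2 - \tfrac{2369}{336}.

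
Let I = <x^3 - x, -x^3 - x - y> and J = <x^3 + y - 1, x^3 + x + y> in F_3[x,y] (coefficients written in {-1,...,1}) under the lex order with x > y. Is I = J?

No, the ideals differ.

Since reduced Gröbner bases are canonical representatives of ideals under a given ordering, it suffices to compute and compare them.
Buchberger on the first generating set:
f_1 = x^3 - x, LT = x^3.
f_2 = -x^3 - x - y, LT = x^3.

S(f_1,f_2): lcm = x^3. S = x - y.
  reduce S modulo (f_1, f_2):
  remainder x - y ≠ 0; add g_3 = x - y to the basis.

S(f_1,g_3): lcm = x^3. S = x^2y - x.
  reduce S modulo (f_1, f_2, g_3):
  remainder y^3 - y ≠ 0; add g_4 = y^3 - y to the basis.

The other S-polynomials (S(f_2,g_3), S(f_1,g_4), S(f_2,g_4), S(g_3,g_4)) all reduce to 0 modulo the current basis, so we have a Gröbner basis.
Inter-reduce: drop elements whose leading term is divisible by another's, tail-reduce, and make monic.
Reduced Gröbner basis: {x - y, y^3 - y}.

Buchberger on the second generating set:
h_1 = x^3 + y - 1, LT = x^3.
h_2 = x^3 + x + y, LT = x^3.

S(h_1,h_2): lcm = x^3. S = -x - 1.
  reduce S modulo (h_1, h_2):
  remainder -x - 1 ≠ 0; add k_3 = -x - 1 to the basis.

S(h_1,k_3): lcm = x^3. S = -x^2 + y - 1.
  reduce S modulo (h_1, h_2, k_3):
  remainder y + 1 ≠ 0; add k_4 = y + 1 to the basis.

The other S-polynomials (S(h_2,k_3), S(h_1,k_4), S(h_2,k_4), S(k_3,k_4)) all reduce to 0 modulo the current basis, so we have a Gröbner basis.
Inter-reduce: drop elements whose leading term is divisible by another's, tail-reduce, and make monic.
Reduced Gröbner basis: {x + 1, y + 1}.

The bases are distinct; the ideals are different.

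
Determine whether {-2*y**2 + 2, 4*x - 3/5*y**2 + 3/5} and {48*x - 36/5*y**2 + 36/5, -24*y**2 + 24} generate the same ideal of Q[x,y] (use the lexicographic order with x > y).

Yes, the ideals are equal.

Two ideals are equal iff their reduced Gröbner bases coincide (the reduced basis is unique for a fixed ordering).
Buchberger on the first generating set:
f_1 = -2*y**2 + 2, LT = y**2.
f_2 = 4*x - 3/5*y**2 + 3/5, LT = x.

S(f_1,f_2): leading monomials are coprime, so the S-polynomial reduces to 0 (Buchberger's first criterion).
Every S-polynomial of the final basis reduces to 0, so we have a Gröbner basis.
Inter-reduce: drop elements whose leading term is divisible by another's, tail-reduce, and make monic.
Reduced Gröbner basis: {x, y**2 - 1}.

Buchberger on the second generating set:
h_1 = 48*x - 36/5*y**2 + 36/5, LT = x.
h_2 = -24*y**2 + 24, LT = y**2.

S(h_1,h_2): leading monomials are coprime, so the S-polynomial reduces to 0 (Buchberger's first criterion).
Every S-polynomial of the final basis reduces to 0, so we have a Gröbner basis.
Inter-reduce: drop elements whose leading term is divisible by another's, tail-reduce, and make monic.
Reduced Gröbner basis: {x, y**2 - 1}.

These coincide, so the ideals are equal.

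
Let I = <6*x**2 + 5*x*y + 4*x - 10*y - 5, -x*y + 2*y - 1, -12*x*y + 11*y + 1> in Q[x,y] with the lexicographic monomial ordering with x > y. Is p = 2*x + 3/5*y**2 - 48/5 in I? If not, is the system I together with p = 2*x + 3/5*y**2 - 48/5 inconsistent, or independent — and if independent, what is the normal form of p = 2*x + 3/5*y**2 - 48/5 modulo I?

First compute the reduced Gröbner basis of I by Buchberger's algorithm.
f_1 = 6*x**2 + 5*x*y + 4*x - 10*y - 5, LT = x**2.
f_2 = -x*y + 2*y - 1, LT = x*y.
f_3 = -12*x*y + 11*y + 1, LT = x*y.

S(f_1,f_2): lcm = x**2*y. S = 5/6*x*y**2 + 8/3*x*y - x - 5/3*y**2 - 5/6*y.
  leading term x*y**2: subtract (-5/6*y)·f_2 from 5/6*x*y**2 + 8/3*x*y - x - 5/3*y**2 - 5/6*y → 8/3*x*y - x - 5/3*y
  leading term x*y: subtract (-8/3)·f_2 from 8/3*x*y - x - 5/3*y → -x + 11/3*y - 8/3
  leading term x: no divisor's leading term divides it; move -x to the remainder.
  leading term y: no divisor's leading term divides it; move 11/3*y to the remainder.
  leading term 1: no divisor's leading term divides it; move -8/3 to the remainder.
  remainder -x + 11/3*y - 8/3 ≠ 0; add h_4 = -x + 11/3*y - 8/3 to the basis.

S(f_1,f_3): lcm = x**2*y. S = 5/6*x*y**2 + 19/12*x*y + 1/12*x - 5/3*y**2 - 5/6*y.
  leading term x*y**2: subtract (-5/6*y)·f_2 from 5/6*x*y**2 + 19/12*x*y + 1/12*x - 5/3*y**2 - 5/6*y → 19/12*x*y + 1/12*x - 5/3*y
  leading term x*y: subtract (-19/12)·f_2 from 19/12*x*y + 1/12*x - 5/3*y → 1/12*x + 3/2*y - 19/12
  leading term x: subtract (-1/12)·h_4 from 1/12*x + 3/2*y - 19/12 → 65/36*y - 65/36
  leading term y: no divisor's leading term divides it; move 65/36*y to the remainder.
  leading term 1: no divisor's leading term divides it; move -65/36 to the remainder.
  remainder 65/36*y - 65/36 ≠ 0; add h_5 = 65/36*y - 65/36 to the basis.

The other S-polynomials (S(f_2,f_3), S(f_1,h_4), S(f_2,h_4), S(f_3,h_4), S(f_1,h_5), S(f_2,h_5), S(f_3,h_5), S(h_4,h_5)) all reduce to 0 modulo the current basis, so we have a Gröbner basis.
Inter-reduce: drop elements whose leading term is divisible by another's, tail-reduce, and make monic.
Reduced Gröbner basis: {x - 1, y - 1}.
Label its elements g_1 = x - 1, g_2 = y - 1.

Reduce p = 2*x + 3/5*y**2 - 48/5 modulo G:
  leading term x: subtract (2)·g_1 from 2*x + 3/5*y**2 - 48/5 → 3/5*y**2 - 38/5
  leading term y**2: subtract (3/5*y)·g_2 from 3/5*y**2 - 38/5 → 3/5*y - 38/5
  leading term y: subtract (3/5)·g_2 from 3/5*y - 38/5 → -7
  leading term 1: no divisor's leading term divides it; move -7 to the remainder.
  normal form = -7.
The normal form is nonzero, so p ∉ I. Since p minus its normal form lies in I, I + (p) = I + (r) where r = -7; decide whether this ideal is the whole ring.
Here r = -7 is a nonzero constant, hence a unit: 1 ∈ I + (p), the Gröbner basis of I + (p) is {1}, and the enlarged system has no common solution — adjoining p is inconsistent.

Adjoining 2*x + 3/5*y**2 - 48/5 makes the ideal the whole ring: the system is inconsistent.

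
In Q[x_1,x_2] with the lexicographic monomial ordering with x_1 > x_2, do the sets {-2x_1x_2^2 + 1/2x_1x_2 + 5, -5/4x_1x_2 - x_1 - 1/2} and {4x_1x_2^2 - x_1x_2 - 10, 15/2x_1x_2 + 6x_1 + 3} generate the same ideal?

Yes, the ideals are equal.

Since reduced Gröbner bases are canonical representatives of ideals under a given ordering, it suffices to compute and compare them.
Buchberger on the first generating set:
f_1 = -2x_1x_2^2 + 1/2x_1x_2 + 5, LT = x_1x_2^2.
f_2 = -5/4x_1x_2 - x_1 - 1/2, LT = x_1x_2.

S(f_1,f_2): lcm = x_1x_2^2. S = -21/20x_1x_2 - 2/5x_2 - 5/2.
  leading term x_1x_2: subtract (21/25)·f_2 from -21/20x_1x_2 - 2/5x_2 - 5/2 → 21/25x_1 - 2/5x_2 - 52/25
  leading term x_1: no divisor's leading term divides it; move 21/25x_1 to the remainder.
  leading term x_2: no divisor's leading term divides it; move -2/5x_2 to the remainder.
  leading term 1: no divisor's leading term divides it; move -52/25 to the remainder.
  remainder 21/25x_1 - 2/5x_2 - 52/25 ≠ 0; add g_3 = 21/25x_1 - 2/5x_2 - 52/25 to the basis.

S(f_1,g_3): lcm = x_1x_2^2. S = -1/4x_1x_2 + 10/21x_2^3 + 52/21x_2^2 - 5/2.
  leading term x_1x_2: subtract (1/5)·f_2 from -1/4x_1x_2 + 10/21x_2^3 + 52/21x_2^2 - 5/2 → 1/5x_1 + 10/21x_2^3 + 52/21x_2^2 - 12/5
  leading term x_1: subtract (5/21)·g_3 from 1/5x_1 + 10/21x_2^3 + 52/21x_2^2 - 12/5 → 10/21x_2^3 + 52/21x_2^2 + 2/21x_2 - 40/21
  leading term x_2^3: no divisor's leading term divides it; move 10/21x_2^3 to the remainder.
  leading term x_2^2: no divisor's leading term divides it; move 52/21x_2^2 to the remainder.
  leading term x_2: no divisor's leading term divides it; move 2/21x_2 to the remainder.
  leading term 1: no divisor's leading term divides it; move -40/21 to the remainder.
  remainder 10/21x_2^3 + 52/21x_2^2 + 2/21x_2 - 40/21 ≠ 0; add g_4 = 10/21x_2^3 + 52/21x_2^2 + 2/21x_2 - 40/21 to the basis.

S(f_2,g_3): lcm = x_1x_2. S = 4/5x_1 + 10/21x_2^2 + 52/21x_2 + 2/5.
  leading term x_1: subtract (20/21)·g_3 from 4/5x_1 + 10/21x_2^2 + 52/21x_2 + 2/5 → 10/21x_2^2 + 20/7x_2 + 50/21
  leading term x_2^2: no divisor's leading term divides it; move 10/21x_2^2 to the remainder.
  leading term x_2: no divisor's leading term divides it; move 20/7x_2 to the remainder.
  leading term 1: no divisor's leading term divides it; move 50/21 to the remainder.
  remainder 10/21x_2^2 + 20/7x_2 + 50/21 ≠ 0; add g_5 = 10/21x_2^2 + 20/7x_2 + 50/21 to the basis.

The other S-polynomials (S(f_1,g_4), S(f_2,g_4), S(g_3,g_4), S(f_1,g_5), S(f_2,g_5), S(g_3,g_5), S(g_4,g_5)) all reduce to 0 modulo the current basis, so we have a Gröbner basis.
Inter-reduce: drop elements whose leading term is divisible by another's, tail-reduce, and make monic.
Reduced Gröbner basis: {x_1 - 10/21x_2 - 52/21, x_2^2 + 6x_2 + 5}.

Buchberger on the second generating set:
h_1 = 4x_1x_2^2 - x_1x_2 - 10, LT = x_1x_2^2.
h_2 = 15/2x_1x_2 + 6x_1 + 3, LT = x_1x_2.

S(h_1,h_2): lcm = x_1x_2^2. S = -21/20x_1x_2 - 2/5x_2 - 5/2.
  leading term x_1x_2: subtract (-7/50)·h_2 from -21/20x_1x_2 - 2/5x_2 - 5/2 → 21/25x_1 - 2/5x_2 - 52/25
  leading term x_1: no divisor's leading term divides it; move 21/25x_1 to the remainder.
  leading term x_2: no divisor's leading term divides it; move -2/5x_2 to the remainder.
  leading term 1: no divisor's leading term divides it; move -52/25 to the remainder.
  remainder 21/25x_1 - 2/5x_2 - 52/25 ≠ 0; add k_3 = 21/25x_1 - 2/5x_2 - 52/25 to the basis.

S(h_1,k_3): lcm = x_1x_2^2. S = -1/4x_1x_2 + 10/21x_2^3 + 52/21x_2^2 - 5/2.
  leading term x_1x_2: subtract (-1/30)·h_2 from -1/4x_1x_2 + 10/21x_2^3 + 52/21x_2^2 - 5/2 → 1/5x_1 + 10/21x_2^3 + 52/21x_2^2 - 12/5
  leading term x_1: subtract (5/21)·k_3 from 1/5x_1 + 10/21x_2^3 + 52/21x_2^2 - 12/5 → 10/21x_2^3 + 52/21x_2^2 + 2/21x_2 - 40/21
  leading term x_2^3: no divisor's leading term divides it; move 10/21x_2^3 to the remainder.
  leading term x_2^2: no divisor's leading term divides it; move 52/21x_2^2 to the remainder.
  leading term x_2: no divisor's leading term divides it; move 2/21x_2 to the remainder.
  leading term 1: no divisor's leading term divides it; move -40/21 to the remainder.
  remainder 10/21x_2^3 + 52/21x_2^2 + 2/21x_2 - 40/21 ≠ 0; add k_4 = 10/21x_2^3 + 52/21x_2^2 + 2/21x_2 - 40/21 to the basis.

S(h_2,k_3): lcm = x_1x_2. S = 4/5x_1 + 10/21x_2^2 + 52/21x_2 + 2/5.
  leading term x_1: subtract (20/21)·k_3 from 4/5x_1 + 10/21x_2^2 + 52/21x_2 + 2/5 → 10/21x_2^2 + 20/7x_2 + 50/21
  leading term x_2^2: no divisor's leading term divides it; move 10/21x_2^2 to the remainder.
  leading term x_2: no divisor's leading term divides it; move 20/7x_2 to the remainder.
  leading term 1: no divisor's leading term divides it; move 50/21 to the remainder.
  remainder 10/21x_2^2 + 20/7x_2 + 50/21 ≠ 0; add k_5 = 10/21x_2^2 + 20/7x_2 + 50/21 to the basis.

The other S-polynomials (S(h_1,k_4), S(h_2,k_4), S(k_3,k_4), S(h_1,k_5), S(h_2,k_5), S(k_3,k_5), S(k_4,k_5)) all reduce to 0 modulo the current basis, so we have a Gröbner basis.
Inter-reduce: drop elements whose leading term is divisible by another's, tail-reduce, and make monic.
Reduced Gröbner basis: {x_1 - 10/21x_2 - 52/21, x_2^2 + 6x_2 + 5}.

These coincide, so the ideals are equal.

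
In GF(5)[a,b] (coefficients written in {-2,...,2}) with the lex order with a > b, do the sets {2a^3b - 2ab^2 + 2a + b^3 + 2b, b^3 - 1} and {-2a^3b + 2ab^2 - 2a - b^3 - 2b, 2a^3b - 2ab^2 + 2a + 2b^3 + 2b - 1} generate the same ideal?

Yes, the ideals are equal.

Since reduced Gröbner bases are canonical representatives of ideals under a given ordering, it suffices to compute and compare them.
Buchberger on the first generating set:
f_1 = 2a^3b - 2ab^2 + 2a + b^3 + 2b, LT = a^3b.
f_2 = b^3 - 1, LT = b^3.

S(f_1,f_2): lcm = a^3b^3. S = a^3 - ab^4 + ab^2 - 2b^5 + b^3.
  leading term a^3: no divisor's leading term divides it; move a^3 to the remainder.
  leading term ab^4: subtract (-ab)·f_2 from -ab^4 + ab^2 - 2b^5 + b^3 → ab^2 - ab - 2b^5 + b^3
  leading term ab^2: no divisor's leading term divides it; move ab^2 to the remainder.
  leading term ab: no divisor's leading term divides it; move -ab to the remainder.
  leading term b^5: subtract (-2b^2)·f_2 from -2b^5 + b^3 → b^3 - 2b^2
  leading term b^3: subtract (1)·f_2 from b^3 - 2b^2 → -2b^2 + 1
  leading term b^2: no divisor's leading term divides it; move -2b^2 to the remainder.
  leading term 1: no divisor's leading term divides it; move 1 to the remainder.
  remainder a^3 + ab^2 - ab - 2b^2 + 1 ≠ 0; add g_3 = a^3 + ab^2 - ab - 2b^2 + 1 to the basis.

S(f_1,g_3): lcm = a^3b. S = -ab^3 + a.
  leading term ab^3: subtract (-a)·f_2 from -ab^3 + a → 0
  remainder 0.

S(f_2,g_3): leading monomials are coprime, so the S-polynomial reduces to 0 (Buchberger's first criterion).
Every S-polynomial of the final basis reduces to 0, so we have a Gröbner basis.
Inter-reduce: drop elements whose leading term is divisible by another's, tail-reduce, and make monic.
Reduced Gröbner basis: {a^3 + ab^2 - ab - 2b^2 + 1, b^3 - 1}.

Buchberger on the second generating set:
h_1 = -2a^3b + 2ab^2 - 2a - b^3 - 2b, LT = a^3b.
h_2 = 2a^3b - 2ab^2 + 2a + 2b^3 + 2b - 1, LT = a^3b.

S(h_1,h_2): lcm = a^3b. S = 2b^3 - 2.
  leading term b^3: no divisor's leading term divides it; move 2b^3 to the remainder.
  leading term 1: no divisor's leading term divides it; move -2 to the remainder.
  remainder 2b^3 - 2 ≠ 0; add k_3 = 2b^3 - 2 to the basis.

S(h_1,k_3): lcm = a^3b^3. S = a^3 - ab^4 + ab^2 - 2b^5 + b^3.
  leading term a^3: no divisor's leading term divides it; move a^3 to the remainder.
  leading term ab^4: subtract (2ab)·k_3 from -ab^4 + ab^2 - 2b^5 + b^3 → ab^2 - ab - 2b^5 + b^3
  leading term ab^2: no divisor's leading term divides it; move ab^2 to the remainder.
  leading term ab: no divisor's leading term divides it; move -ab to the remainder.
  leading term b^5: subtract (-b^2)·k_3 from -2b^5 + b^3 → b^3 - 2b^2
  leading term b^3: subtract (-2)·k_3 from b^3 - 2b^2 → -2b^2 + 1
  leading term b^2: no divisor's leading term divides it; move -2b^2 to the remainder.
  leading term 1: no divisor's leading term divides it; move 1 to the remainder.
  remainder a^3 + ab^2 - ab - 2b^2 + 1 ≠ 0; add k_4 = a^3 + ab^2 - ab - 2b^2 + 1 to the basis.

S(h_2,k_3): lcm = a^3b^3. S = a^3 - ab^4 + ab^2 + b^5 + b^3 + 2b^2.
  leading term a^3: subtract (1)·k_4 from a^3 - ab^4 + ab^2 + b^5 + b^3 + 2b^2 → -ab^4 + ab + b^5 + b^3 - b^2 - 1
  leading term ab^4: subtract (2ab)·k_3 from -ab^4 + ab + b^5 + b^3 - b^2 - 1 → b^5 + b^3 - b^2 - 1
  leading term b^5: subtract (-2b^2)·k_3 from b^5 + b^3 - b^2 - 1 → b^3 - 1
  leading term b^3: subtract (-2)·k_3 from b^3 - 1 → 0
  remainder 0.

S(h_1,k_4): lcm = a^3b. S = -ab^3 + a.
  leading term ab^3: subtract (2a)·k_3 from -ab^3 + a → 0
  remainder 0.

S(h_2,k_4): lcm = a^3b. S = -ab^3 + a - 2b^3 + 2.
  leading term ab^3: subtract (2a)·k_3 from -ab^3 + a - 2b^3 + 2 → -2b^3 + 2
  leading term b^3: subtract (-1)·k_3 from -2b^3 + 2 → 0
  remainder 0.

S(k_3,k_4): leading monomials are coprime, so the S-polynomial reduces to 0 (Buchberger's first criterion).
Every S-polynomial of the final basis reduces to 0, so we have a Gröbner basis.
Inter-reduce: drop elements whose leading term is divisible by another's, tail-reduce, and make monic.
Reduced Gröbner basis: {a^3 + ab^2 - ab - 2b^2 + 1, b^3 - 1}.

The two bases agree; hence the ideals are identical.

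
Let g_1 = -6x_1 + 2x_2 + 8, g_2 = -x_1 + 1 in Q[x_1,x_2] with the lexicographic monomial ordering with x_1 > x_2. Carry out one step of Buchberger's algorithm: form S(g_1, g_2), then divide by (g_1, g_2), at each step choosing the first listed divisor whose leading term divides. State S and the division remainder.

lcm(LM(g_1), LM(g_2)) = x_1.
S = (lcm/LT(g_1))·g_1 − (lcm/LT(g_2))·g_2 = -\tfrac{1}{3}x_2 - \tfrac{1}{3}.
Reduce S modulo (g_1, g_2) in that order:
  leading term x_2: no divisor's leading term divides it; move -\tfrac{1}{3}x_2 to the remainder.
  leading term 1: no divisor's leading term divides it; move -\tfrac{1}{3} to the remainder.
The remainder -\tfrac{1}{3}x_2 - \tfrac{1}{3} is nonzero, so it would be added as the next basis element.

S(g_1, g_2) = -\tfrac{1}{3}x_2 - \tfrac{1}{3}; remainder on division = -\tfrac{1}{3}x_2 - \tfrac{1}{3}.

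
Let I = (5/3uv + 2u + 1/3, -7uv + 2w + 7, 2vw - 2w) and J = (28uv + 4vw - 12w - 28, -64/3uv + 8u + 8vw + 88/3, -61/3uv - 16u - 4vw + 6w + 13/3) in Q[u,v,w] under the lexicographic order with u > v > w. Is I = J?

Yes, the ideals are equal.

Equality of ideals is decidable: compute both reduced Gröbner bases (unique for the ordering) and check whether they agree.
Buchberger on the first generating set:
f_1 = 5/3uv + 2u + 1/3, LT = uv.
f_2 = -7uv + 2w + 7, LT = uv.
f_3 = 2vw - 2w, LT = vw.

S(f_1,f_2): lcm = uv. S = 6/5u + 2/7w + 6/5.
  reduce S modulo (f_1, f_2, f_3):
  remainder 6/5u + 2/7w + 6/5 ≠ 0; add g_4 = 6/5u + 2/7w + 6/5 to the basis.

S(f_1,f_3): lcm = uvw. S = 11/5uw + 1/5w.
  reduce S modulo (f_1, f_2, f_3, g_4):
  remainder -11/21w^2 - 2w ≠ 0; add g_5 = -11/21w^2 - 2w to the basis.

S(f_1,g_4): lcm = uv. S = 6/5u - 5/21vw - v + 1/5.
  reduce S modulo (f_1, f_2, f_3, g_4, g_5):
  remainder -v - 11/21w - 1 ≠ 0; add g_6 = -v - 11/21w - 1 to the basis.

The other S-polynomials (S(f_2,f_3), S(f_2,g_4), S(f_3,g_4), S(f_1,g_5), S(f_2,g_5), S(f_3,g_5), S(g_4,g_5), S(f_1,g_6), S(f_2,g_6), S(f_3,g_6), S(g_4,g_6), S(g_5,g_6)) all reduce to 0 modulo the current basis, so we have a Gröbner basis.
Inter-reduce: drop elements whose leading term is divisible by another's, tail-reduce, and make monic.
Reduced Gröbner basis: {u + 5/21w + 1, v + 11/21w + 1, w^2 + 42/11w}.

Buchberger on the second generating set:
h_1 = 28uv + 4vw - 12w - 28, LT = uv.
h_2 = -64/3uv + 8u + 8vw + 88/3, LT = uv.
h_3 = -61/3uv - 16u - 4vw + 6w + 13/3, LT = uv.

S(h_1,h_2): lcm = uv. S = 3/8u + 29/56vw - 3/7w + 3/8.
  reduce S modulo (h_1, h_2, h_3):
  remainder 3/8u + 29/56vw - 3/7w + 3/8 ≠ 0; add k_4 = 3/8u + 29/56vw - 3/7w + 3/8 to the basis.

S(h_1,h_3): lcm = uv. S = -48/61u - 23/427vw - 57/427w - 48/61.
  reduce S modulo (h_1, h_2, h_3, k_4):
  remainder 63/61vw - 63/61w ≠ 0; add k_5 = 63/61vw - 63/61w to the basis.

S(h_1,k_4): lcm = uv. S = -29/21v^2w + 9/7vw - v - 3/7w - 1.
  reduce S modulo (h_1, h_2, h_3, k_4, k_5):
  remainder -v - 11/21w - 1 ≠ 0; add k_6 = -v - 11/21w - 1 to the basis.

S(h_1,k_5): lcm = uvw. S = uw + 1/7vw^2 - 3/7w^2 - w.
  reduce S modulo (h_1, h_2, h_3, k_4, k_5, k_6):
  remainder -11/21w^2 - 2w ≠ 0; add k_7 = -11/21w^2 - 2w to the basis.

The other S-polynomials (S(h_2,h_3), S(h_2,k_4), S(h_3,k_4), S(h_2,k_5), S(h_3,k_5), S(k_4,k_5), S(h_1,k_6), S(h_2,k_6), S(h_3,k_6), S(k_4,k_6), S(k_5,k_6), S(h_1,k_7), S(h_2,k_7), S(h_3,k_7), S(k_4,k_7), S(k_5,k_7), S(k_6,k_7)) all reduce to 0 modulo the current basis, so we have a Gröbner basis.
Inter-reduce: drop elements whose leading term is divisible by another's, tail-reduce, and make monic.
Reduced Gröbner basis: {u + 5/21w + 1, v + 11/21w + 1, w^2 + 42/11w}.

The two bases agree; hence the ideals are identical.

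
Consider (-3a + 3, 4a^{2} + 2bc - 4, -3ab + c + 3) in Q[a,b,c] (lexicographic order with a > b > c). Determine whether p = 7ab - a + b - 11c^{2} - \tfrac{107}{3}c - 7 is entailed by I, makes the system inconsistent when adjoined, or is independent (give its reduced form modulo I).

7ab - a + b - 11c^{2} - \tfrac{107}{3}c - 7 lies in I (it reduces to 0).

First compute the reduced Gröbner basis of I by Buchberger's algorithm.
f_1 = -3a + 3, LT = a.
f_2 = 4a^{2} + 2bc - 4, LT = a^{2}.
f_3 = -3ab + c + 3, LT = ab.

S(f_1,f_2): lcm = a^{2}. S = -a - \tfrac{1}{2}bc + 1.
  leading term a: subtract (\tfrac{1}{3})·f_1 from -a - \tfrac{1}{2}bc + 1 → -\tfrac{1}{2}bc
  leading term bc: no divisor's leading term divides it; move -\tfrac{1}{2}bc to the remainder.
  remainder -\tfrac{1}{2}bc ≠ 0; add h_4 = -\tfrac{1}{2}bc to the basis.

S(f_1,f_3): lcm = ab. S = -b + \tfrac{1}{3}c + 1.
  leading term b: no divisor's leading term divides it; move -b to the remainder.
  leading term c: no divisor's leading term divides it; move \tfrac{1}{3}c to the remainder.
  leading term 1: no divisor's leading term divides it; move 1 to the remainder.
  remainder -b + \tfrac{1}{3}c + 1 ≠ 0; add h_5 = -b + \tfrac{1}{3}c + 1 to the basis.

S(f_3,h_4): lcm = abc. S = -\tfrac{1}{3}c^{2} - c.
  leading term c^{2}: no divisor's leading term divides it; move -\tfrac{1}{3}c^{2} to the remainder.
  leading term c: no divisor's leading term divides it; move -c to the remainder.
  remainder -\tfrac{1}{3}c^{2} - c ≠ 0; add h_6 = -\tfrac{1}{3}c^{2} - c to the basis.

The other S-polynomials (S(f_2,f_3), S(f_1,h_4), S(f_2,h_4), S(f_1,h_5), S(f_2,h_5), S(f_3,h_5), S(h_4,h_5), S(f_1,h_6), S(f_2,h_6), S(f_3,h_6), S(h_4,h_6), S(h_5,h_6)) all reduce to 0 modulo the current basis, so we have a Gröbner basis.
Inter-reduce: drop elements whose leading term is divisible by another's, tail-reduce, and make monic.
Reduced Gröbner basis: {a - 1, b - \tfrac{1}{3}c - 1, c^{2} + 3c}.
Label its elements g_1 = a - 1, g_2 = b - \tfrac{1}{3}c - 1, g_3 = c^{2} + 3c.

Reduce p = 7ab - a + b - 11c^{2} - \tfrac{107}{3}c - 7 modulo G:
  leading term ab: subtract (7b)·g_1 from 7ab - a + b - 11c^{2} - \tfrac{107}{3}c - 7 → -a + 8b - 11c^{2} - \tfrac{107}{3}c - 7
  leading term a: subtract (-1)·g_1 from -a + 8b - 11c^{2} - \tfrac{107}{3}c - 7 → 8b - 11c^{2} - \tfrac{107}{3}c - 8
  leading term b: subtract (8)·g_2 from 8b - 11c^{2} - \tfrac{107}{3}c - 8 → -11c^{2} - 33c
  leading term c^{2}: subtract (-11)·g_3 from -11c^{2} - 33c → 0
  normal form = 0.
Since the normal form is 0, p ∈ I.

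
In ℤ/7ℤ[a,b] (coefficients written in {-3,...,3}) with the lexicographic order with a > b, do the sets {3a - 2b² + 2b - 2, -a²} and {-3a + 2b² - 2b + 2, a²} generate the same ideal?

Yes, the ideals are equal.

Since reduced Gröbner bases are canonical representatives of ideals under a given ordering, it suffices to compute and compare them.
Buchberger on the first generating set:
f_1 = 3a - 2b² + 2b - 2, LT = a.
f_2 = -a², LT = a².

S(f_1,f_2): lcm = a². S = -3ab² + 3ab - 3a.
  leading term ab²: subtract (-b²)·f_1 from -3ab² + 3ab - 3a → 3ab - 3a - 2b⁴ + 2b³ - 2b²
  leading term ab: subtract (b)·f_1 from 3ab - 3a - 2b⁴ + 2b³ - 2b² → -3a - 2b⁴ - 3b³ + 3b² + 2b
  leading term a: subtract (-1)·f_1 from -3a - 2b⁴ - 3b³ + 3b² + 2b → -2b⁴ - 3b³ + b² - 3b - 2
  leading term b⁴: no divisor's leading term divides it; move -2b⁴ to the remainder.
  leading term b³: no divisor's leading term divides it; move -3b³ to the remainder.
  leading term b²: no divisor's leading term divides it; move b² to the remainder.
  leading term b: no divisor's leading term divides it; move -3b to the remainder.
  leading term 1: no divisor's leading term divides it; move -2 to the remainder.
  remainder -2b⁴ - 3b³ + b² - 3b - 2 ≠ 0; add g_3 = -2b⁴ - 3b³ + b² - 3b - 2 to the basis.

S(f_1,g_3): leading monomials are coprime, so the S-polynomial reduces to 0 (Buchberger's first criterion).
S(f_2,g_3): leading monomials are coprime, so the S-polynomial reduces to 0 (Buchberger's first criterion).
Every S-polynomial of the final basis reduces to 0, so we have a Gröbner basis.
Inter-reduce: drop elements whose leading term is divisible by another's, tail-reduce, and make monic.
Reduced Gröbner basis: {a - 3b² + 3b - 3, b⁴ - 2b³ + 3b² - 2b + 1}.

Buchberger on the second generating set:
h_1 = -3a + 2b² - 2b + 2, LT = a.
h_2 = a², LT = a².

S(h_1,h_2): lcm = a². S = -3ab² + 3ab - 3a.
  leading term ab²: subtract (b²)·h_1 from -3ab² + 3ab - 3a → 3ab - 3a - 2b⁴ + 2b³ - 2b²
  leading term ab: subtract (-b)·h_1 from 3ab - 3a - 2b⁴ + 2b³ - 2b² → -3a - 2b⁴ - 3b³ + 3b² + 2b
  leading term a: subtract (1)·h_1 from -3a - 2b⁴ - 3b³ + 3b² + 2b → -2b⁴ - 3b³ + b² - 3b - 2
  leading term b⁴: no divisor's leading term divides it; move -2b⁴ to the remainder.
  leading term b³: no divisor's leading term divides it; move -3b³ to the remainder.
  leading term b²: no divisor's leading term divides it; move b² to the remainder.
  leading term b: no divisor's leading term divides it; move -3b to the remainder.
  leading term 1: no divisor's leading term divides it; move -2 to the remainder.
  remainder -2b⁴ - 3b³ + b² - 3b - 2 ≠ 0; add k_3 = -2b⁴ - 3b³ + b² - 3b - 2 to the basis.

S(h_1,k_3): leading monomials are coprime, so the S-polynomial reduces to 0 (Buchberger's first criterion).
S(h_2,k_3): leading monomials are coprime, so the S-polynomial reduces to 0 (Buchberger's first criterion).
Every S-polynomial of the final basis reduces to 0, so we have a Gröbner basis.
Inter-reduce: drop elements whose leading term is divisible by another's, tail-reduce, and make monic.
Reduced Gröbner basis: {a - 3b² + 3b - 3, b⁴ - 2b³ + 3b² - 2b + 1}.

These coincide, so the ideals are equal.
The same test decides containment: I ⊆ J iff every generator of I reduces to 0 modulo a Gröbner basis of J.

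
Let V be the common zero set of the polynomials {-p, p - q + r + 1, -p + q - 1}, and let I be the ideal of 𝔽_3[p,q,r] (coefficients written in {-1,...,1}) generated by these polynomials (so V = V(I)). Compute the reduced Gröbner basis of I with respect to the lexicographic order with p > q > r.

G = {p, q - 1, r}

f_1 = -p, LT = p.
f_2 = p - q + r + 1, LT = p.
f_3 = -p + q - 1, LT = p.

S(f_1,f_2): lcm = p. S = q - r - 1.
  reduce S modulo (f_1, f_2, f_3):
  remainder q - r - 1 ≠ 0; add g_4 = q - r - 1 to the basis.

S(f_1,f_3): lcm = p. S = q - 1.
  reduce S modulo (f_1, f_2, f_3, g_4):
  remainder r ≠ 0; add g_5 = r to the basis.

The other S-polynomials (S(f_2,f_3), S(f_1,g_4), S(f_2,g_4), S(f_3,g_4), S(f_1,g_5), S(f_2,g_5), S(f_3,g_5), S(g_4,g_5)) all reduce to 0 modulo the current basis, so we have a Gröbner basis.
Inter-reduce: drop elements whose leading term is divisible by another's, tail-reduce, and make monic.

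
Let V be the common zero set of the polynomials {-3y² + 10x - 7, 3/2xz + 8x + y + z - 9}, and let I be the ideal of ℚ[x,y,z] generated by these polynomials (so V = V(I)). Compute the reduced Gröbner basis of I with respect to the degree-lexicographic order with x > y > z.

f_1 = -3y² + 10x - 7, LT = y².
f_2 = 3/2xz + 8x + y + z - 9, LT = xz.

The S-polynomials (S(f_1,f_2)) all reduce to 0 modulo the current basis, so we have a Gröbner basis.

G = {xz + 16/3x + ⅔y + ⅔z - 6, y² - 10/3x + 7/3}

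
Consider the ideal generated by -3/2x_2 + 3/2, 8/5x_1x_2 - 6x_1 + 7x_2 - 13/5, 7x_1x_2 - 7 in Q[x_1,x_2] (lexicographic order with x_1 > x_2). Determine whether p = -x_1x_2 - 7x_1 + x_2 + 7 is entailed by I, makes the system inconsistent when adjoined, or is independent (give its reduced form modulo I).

First compute the reduced Gröbner basis of I by Buchberger's algorithm.
f_1 = -3/2x_2 + 3/2, LT = x_2.
f_2 = 8/5x_1x_2 - 6x_1 + 7x_2 - 13/5, LT = x_1x_2.
f_3 = 7x_1x_2 - 7, LT = x_1x_2.

S(f_1,f_2): lcm = x_1x_2. S = 11/4x_1 - 35/8x_2 + 13/8.
  leading term x_1: no divisor's leading term divides it; move 11/4x_1 to the remainder.
  leading term x_2: subtract (35/12)·f_1 from -35/8x_2 + 13/8 → -11/4
  leading term 1: no divisor's leading term divides it; move -11/4 to the remainder.
  remainder 11/4x_1 - 11/4 ≠ 0; add h_4 = 11/4x_1 - 11/4 to the basis.

S(f_1,f_3): lcm = x_1x_2. S = -x_1 + 1.
  leading term x_1: subtract (-4/11)·h_4 from -x_1 + 1 → 0
  remainder 0.

S(f_2,f_3): lcm = x_1x_2. S = -15/4x_1 + 35/8x_2 - 5/8.
  leading term x_1: subtract (-15/11)·h_4 from -15/4x_1 + 35/8x_2 - 5/8 → 35/8x_2 - 35/8
  leading term x_2: subtract (-35/12)·f_1 from 35/8x_2 - 35/8 → 0
  remainder 0.

S(f_1,h_4): leading monomials are coprime, so the S-polynomial reduces to 0 (Buchberger's first criterion).
S(f_2,h_4): lcm = x_1x_2. S = -15/4x_1 + 43/8x_2 - 13/8.
  leading term x_1: subtract (-15/11)·h_4 from -15/4x_1 + 43/8x_2 - 13/8 → 43/8x_2 - 43/8
  leading term x_2: subtract (-43/12)·f_1 from 43/8x_2 - 43/8 → 0
  remainder 0.

S(f_3,h_4): lcm = x_1x_2. S = x_2 - 1.
  leading term x_2: subtract (-2/3)·f_1 from x_2 - 1 → 0
  remainder 0.

Every S-polynomial of the final basis reduces to 0, so we have a Gröbner basis.
Inter-reduce: drop elements whose leading term is divisible by another's, tail-reduce, and make monic.
Reduced Gröbner basis: {x_1 - 1, x_2 - 1}.
Label its elements g_1 = x_1 - 1, g_2 = x_2 - 1.

Reduce p = -x_1x_2 - 7x_1 + x_2 + 7 modulo G:
  leading term x_1x_2: subtract (-x_2)·g_1 from -x_1x_2 - 7x_1 + x_2 + 7 → -7x_1 + 7
  leading term x_1: subtract (-7)·g_1 from -7x_1 + 7 → 0
  normal form = 0.
Since the normal form is 0, p ∈ I.

Ideal membership is decidable via reduction modulo a Gröbner basis.

-x_1x_2 - 7x_1 + x_2 + 7 lies in I (it reduces to 0).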